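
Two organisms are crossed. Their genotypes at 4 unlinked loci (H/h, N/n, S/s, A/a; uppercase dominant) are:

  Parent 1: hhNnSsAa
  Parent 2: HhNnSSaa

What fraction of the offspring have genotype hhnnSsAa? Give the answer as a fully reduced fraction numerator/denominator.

P(hhnnSsAa) = 1/32

hhNnSsAa gametes: hNSA×2, hNSa×2, hNsA×2, hNsa×2, hnSA×2, hnSa×2, hnsA×2, hnsa×2
HhNnSSaa gametes: HNSa×4, HnSa×4, hNSa×4, hnSa×4
hhNnSsAa×HhNnSSaa grid (16·16=256): HhNNSSAa=8 HhNNSSaa=8 HhNNSsAa=8 HhNNSsaa=8 HhNnSSAa=16 HhNnSSaa=16 HhNnSsAa=16 HhNnSsaa=16 HhnnSSAa=8 HhnnSSaa=8 HhnnSsAa=8 HhnnSsaa=8 hhNNSSAa=8 hhNNSSaa=8 hhNNSsAa=8 hhNNSsaa=8 hhNnSSAa=16 hhNnSSaa=16 hhNnSsAa=16 hhNnSsaa=16 hhnnSSAa=8 hhnnSSaa=8 hhnnSsAa=8 hhnnSsaa=8
hhnnSsAa hits 8/256; gcd=8; 8÷8/256÷8 = 1/32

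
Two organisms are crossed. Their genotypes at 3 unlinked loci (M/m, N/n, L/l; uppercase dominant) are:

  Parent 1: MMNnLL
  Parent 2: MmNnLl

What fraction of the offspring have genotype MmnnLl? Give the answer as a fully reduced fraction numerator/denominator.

P(MmnnLl) = 1/16

MMNnLL gametes: MNL×4, MnL×4
MmNnLl gametes: MNL×1, MNl×1, MnL×1, Mnl×1, mNL×1, mNl×1, mnL×1, mnl×1
MMNnLL×MmNnLl grid (8·8=64): MMNNLL=4 MMNNLl=4 MMNnLL=8 MMNnLl=8 MMnnLL=4 MMnnLl=4 MmNNLL=4 MmNNLl=4 MmNnLL=8 MmNnLl=8 MmnnLL=4 MmnnLl=4
MmnnLl hits 4/64; gcd=4; 4÷4/64÷4 = 1/16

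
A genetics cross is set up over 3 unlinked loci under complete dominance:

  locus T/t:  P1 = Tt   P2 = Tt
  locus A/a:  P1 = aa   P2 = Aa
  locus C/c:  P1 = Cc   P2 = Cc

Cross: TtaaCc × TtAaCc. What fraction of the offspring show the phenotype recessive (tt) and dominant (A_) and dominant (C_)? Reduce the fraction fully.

P(tt A_ C_) = 3/32

TtaaCc gametes: TaC×2, Tac×2, taC×2, tac×2
TtAaCc gametes: TAC×1, TAc×1, TaC×1, Tac×1, tAC×1, tAc×1, taC×1, tac×1
TtaaCc×TtAaCc grid (8·8=64): TTAaCC=2 TTAaCc=4 TTAacc=2 TTaaCC=2 TTaaCc=4 TTaacc=2 TtAaCC=4 TtAaCc=8 TtAacc=4 TtaaCC=4 TtaaCc=8 Ttaacc=4 ttAaCC=2 ttAaCc=4 ttAacc=2 ttaaCC=2 ttaaCc=4 ttaacc=2
tt A_ C_ hits 6/64; gcd=2; 6÷2/64÷2 = 3/32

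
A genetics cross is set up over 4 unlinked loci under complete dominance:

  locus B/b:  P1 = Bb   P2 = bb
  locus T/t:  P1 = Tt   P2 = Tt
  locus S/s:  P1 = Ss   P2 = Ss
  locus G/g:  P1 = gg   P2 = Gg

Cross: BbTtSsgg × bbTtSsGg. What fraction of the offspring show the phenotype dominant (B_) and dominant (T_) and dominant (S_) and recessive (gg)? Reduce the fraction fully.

BbTtSsgg gametes: BTSg×2, BTsg×2, BtSg×2, Btsg×2, bTSg×2, bTsg×2, btSg×2, btsg×2
bbTtSsGg gametes: bTSG×2, bTSg×2, bTsG×2, bTsg×2, btSG×2, btSg×2, btsG×2, btsg×2
BbTtSsgg×bbTtSsGg grid (16·16=256): BbTTSSGg=4 BbTTSSgg=4 BbTTSsGg=8 BbTTSsgg=8 BbTTssGg=4 BbTTssgg=4 BbTtSSGg=8 BbTtSSgg=8 BbTtSsGg=16 BbTtSsgg=16 BbTtssGg=8 BbTtssgg=8 BbttSSGg=4 BbttSSgg=4 BbttSsGg=8 BbttSsgg=8 BbttssGg=4 Bbttssgg=4 bbTTSSGg=4 bbTTSSgg=4 bbTTSsGg=8 bbTTSsgg=8 bbTTssGg=4 bbTTssgg=4 bbTtSSGg=8 bbTtSSgg=8 bbTtSsGg=16 bbTtSsgg=16 bbTtssGg=8 bbTtssgg=8 bbttSSGg=4 bbttSSgg=4 bbttSsGg=8 bbttSsgg=8 bbttssGg=4 bbttssgg=4
B_ T_ S_ gg hits 36/256; gcd=4; 36÷4/256÷4 = 9/64

P(B_ T_ S_ gg) = 9/64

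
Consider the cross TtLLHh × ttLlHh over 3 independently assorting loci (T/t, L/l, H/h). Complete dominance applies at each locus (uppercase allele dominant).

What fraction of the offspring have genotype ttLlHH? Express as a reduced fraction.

TtLLHh gametes: TLH×2, TLh×2, tLH×2, tLh×2
ttLlHh gametes: tLH×2, tLh×2, tlH×2, tlh×2
TtLLHh×ttLlHh grid (8·8=64): TtLLHH=4 TtLLHh=8 TtLLhh=4 TtLlHH=4 TtLlHh=8 TtLlhh=4 ttLLHH=4 ttLLHh=8 ttLLhh=4 ttLlHH=4 ttLlHh=8 ttLlhh=4
ttLlHH hits 4/64; gcd=4; 4÷4/64÷4 = 1/16

P(ttLlHH) = 1/16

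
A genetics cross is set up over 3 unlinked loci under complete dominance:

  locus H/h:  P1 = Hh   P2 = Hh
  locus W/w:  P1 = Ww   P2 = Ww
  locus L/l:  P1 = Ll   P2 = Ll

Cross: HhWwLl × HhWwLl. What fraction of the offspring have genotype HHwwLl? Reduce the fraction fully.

HhWwLl gametes: HWL×1, HWl×1, HwL×1, Hwl×1, hWL×1, hWl×1, hwL×1, hwl×1
HhWwLl gametes: HWL×1, HWl×1, HwL×1, Hwl×1, hWL×1, hWl×1, hwL×1, hwl×1
HhWwLl×HhWwLl grid (8·8=64): HHWWLL=1 HHWWLl=2 HHWWll=1 HHWwLL=2 HHWwLl=4 HHWwll=2 HHwwLL=1 HHwwLl=2 HHwwll=1 HhWWLL=2 HhWWLl=4 HhWWll=2 HhWwLL=4 HhWwLl=8 HhWwll=4 HhwwLL=2 HhwwLl=4 Hhwwll=2 hhWWLL=1 hhWWLl=2 hhWWll=1 hhWwLL=2 hhWwLl=4 hhWwll=2 hhwwLL=1 hhwwLl=2 hhwwll=1
HHwwLl hits 2/64; gcd=2; 2÷2/64÷2 = 1/32

P(HHwwLl) = 1/32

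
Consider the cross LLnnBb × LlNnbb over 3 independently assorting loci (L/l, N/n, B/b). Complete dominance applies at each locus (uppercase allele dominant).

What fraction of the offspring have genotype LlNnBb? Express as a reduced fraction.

P(LlNnBb) = 1/8

LLnnBb gametes: LnB×4, Lnb×4
LlNnbb gametes: LNb×2, Lnb×2, lNb×2, lnb×2
LLnnBb×LlNnbb grid (8·8=64): LLNnBb=8 LLNnbb=8 LLnnBb=8 LLnnbb=8 LlNnBb=8 LlNnbb=8 LlnnBb=8 Llnnbb=8
LlNnBb hits 8/64; gcd=8; 8÷8/64÷8 = 1/8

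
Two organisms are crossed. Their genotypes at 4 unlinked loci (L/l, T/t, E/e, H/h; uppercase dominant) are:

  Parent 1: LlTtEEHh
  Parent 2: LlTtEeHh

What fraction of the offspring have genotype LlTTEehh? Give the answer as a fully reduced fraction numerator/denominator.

P(LlTTEehh) = 1/64

LlTtEEHh gametes: LTEH×2, LTEh×2, LtEH×2, LtEh×2, lTEH×2, lTEh×2, ltEH×2, ltEh×2
LlTtEeHh gametes: LTEH×1, LTEh×1, LTeH×1, LTeh×1, LtEH×1, LtEh×1, LteH×1, Lteh×1, lTEH×1, lTEh×1, lTeH×1, lTeh×1, ltEH×1, ltEh×1, lteH×1, lteh×1
LlTtEEHh×LlTtEeHh grid (16·16=256): LLTTEEHH=2 LLTTEEHh=4 LLTTEEhh=2 LLTTEeHH=2 LLTTEeHh=4 LLTTEehh=2 LLTtEEHH=4 LLTtEEHh=8 LLTtEEhh=4 LLTtEeHH=4 LLTtEeHh=8 LLTtEehh=4 LLttEEHH=2 LLttEEHh=4 LLttEEhh=2 LLttEeHH=2 LLttEeHh=4 LLttEehh=2 LlTTEEHH=4 LlTTEEHh=8 LlTTEEhh=4 LlTTEeHH=4 LlTTEeHh=8 LlTTEehh=4 LlTtEEHH=8 LlTtEEHh=16 LlTtEEhh=8 LlTtEeHH=8 LlTtEeHh=16 LlTtEehh=8 LlttEEHH=4 LlttEEHh=8 LlttEEhh=4 LlttEeHH=4 LlttEeHh=8 LlttEehh=4 llTTEEHH=2 llTTEEHh=4 llTTEEhh=2 llTTEeHH=2 llTTEeHh=4 llTTEehh=2 llTtEEHH=4 llTtEEHh=8 llTtEEhh=4 llTtEeHH=4 llTtEeHh=8 llTtEehh=4 llttEEHH=2 llttEEHh=4 llttEEhh=2 llttEeHH=2 llttEeHh=4 llttEehh=2
LlTTEehh hits 4/256; gcd=4; 4÷4/256÷4 = 1/64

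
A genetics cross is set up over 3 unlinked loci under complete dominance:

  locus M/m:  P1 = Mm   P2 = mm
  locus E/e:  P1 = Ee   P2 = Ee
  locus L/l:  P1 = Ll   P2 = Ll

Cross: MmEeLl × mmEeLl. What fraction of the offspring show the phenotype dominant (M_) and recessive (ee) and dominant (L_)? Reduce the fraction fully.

MmEeLl gametes: MEL×1, MEl×1, MeL×1, Mel×1, mEL×1, mEl×1, meL×1, mel×1
mmEeLl gametes: mEL×2, mEl×2, meL×2, mel×2
MmEeLl×mmEeLl grid (8·8=64): MmEELL=2 MmEELl=4 MmEEll=2 MmEeLL=4 MmEeLl=8 MmEell=4 MmeeLL=2 MmeeLl=4 Mmeell=2 mmEELL=2 mmEELl=4 mmEEll=2 mmEeLL=4 mmEeLl=8 mmEell=4 mmeeLL=2 mmeeLl=4 mmeell=2
M_ ee L_ hits 6/64; gcd=2; 6÷2/64÷2 = 3/32

P(M_ ee L_) = 3/32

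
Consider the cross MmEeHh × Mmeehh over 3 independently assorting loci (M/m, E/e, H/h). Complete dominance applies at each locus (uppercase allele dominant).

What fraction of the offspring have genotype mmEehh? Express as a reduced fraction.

P(mmEehh) = 1/16

MmEeHh gametes: MEH×1, MEh×1, MeH×1, Meh×1, mEH×1, mEh×1, meH×1, meh×1
Mmeehh gametes: Meh×4, meh×4
MmEeHh×Mmeehh grid (8·8=64): MMEeHh=4 MMEehh=4 MMeeHh=4 MMeehh=4 MmEeHh=8 MmEehh=8 MmeeHh=8 Mmeehh=8 mmEeHh=4 mmEehh=4 mmeeHh=4 mmeehh=4
mmEehh hits 4/64; gcd=4; 4÷4/64÷4 = 1/16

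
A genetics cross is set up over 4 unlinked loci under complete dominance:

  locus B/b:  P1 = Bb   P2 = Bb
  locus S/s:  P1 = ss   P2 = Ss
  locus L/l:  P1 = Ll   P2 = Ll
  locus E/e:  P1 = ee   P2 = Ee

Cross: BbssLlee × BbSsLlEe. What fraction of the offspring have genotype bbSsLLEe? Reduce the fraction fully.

BbssLlee gametes: BsLe×4, Bsle×4, bsLe×4, bsle×4
BbSsLlEe gametes: BSLE×1, BSLe×1, BSlE×1, BSle×1, BsLE×1, BsLe×1, BslE×1, Bsle×1, bSLE×1, bSLe×1, bSlE×1, bSle×1, bsLE×1, bsLe×1, bslE×1, bsle×1
BbssLlee×BbSsLlEe grid (16·16=256): BBSsLLEe=4 BBSsLLee=4 BBSsLlEe=8 BBSsLlee=8 BBSsllEe=4 BBSsllee=4 BBssLLEe=4 BBssLLee=4 BBssLlEe=8 BBssLlee=8 BBssllEe=4 BBssllee=4 BbSsLLEe=8 BbSsLLee=8 BbSsLlEe=16 BbSsLlee=16 BbSsllEe=8 BbSsllee=8 BbssLLEe=8 BbssLLee=8 BbssLlEe=16 BbssLlee=16 BbssllEe=8 Bbssllee=8 bbSsLLEe=4 bbSsLLee=4 bbSsLlEe=8 bbSsLlee=8 bbSsllEe=4 bbSsllee=4 bbssLLEe=4 bbssLLee=4 bbssLlEe=8 bbssLlee=8 bbssllEe=4 bbssllee=4
bbSsLLEe hits 4/256; gcd=4; 4÷4/256÷4 = 1/64

P(bbSsLLEe) = 1/64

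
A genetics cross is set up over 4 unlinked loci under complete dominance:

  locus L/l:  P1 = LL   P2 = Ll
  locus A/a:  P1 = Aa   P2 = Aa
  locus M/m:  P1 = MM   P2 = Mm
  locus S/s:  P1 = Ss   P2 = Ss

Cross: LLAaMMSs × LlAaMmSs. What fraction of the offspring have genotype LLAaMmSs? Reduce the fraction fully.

P(LLAaMmSs) = 1/16

LLAaMMSs gametes: LAMS×4, LAMs×4, LaMS×4, LaMs×4
LlAaMmSs gametes: LAMS×1, LAMs×1, LAmS×1, LAms×1, LaMS×1, LaMs×1, LamS×1, Lams×1, lAMS×1, lAMs×1, lAmS×1, lAms×1, laMS×1, laMs×1, lamS×1, lams×1
LLAaMMSs×LlAaMmSs grid (16·16=256): LLAAMMSS=4 LLAAMMSs=8 LLAAMMss=4 LLAAMmSS=4 LLAAMmSs=8 LLAAMmss=4 LLAaMMSS=8 LLAaMMSs=16 LLAaMMss=8 LLAaMmSS=8 LLAaMmSs=16 LLAaMmss=8 LLaaMMSS=4 LLaaMMSs=8 LLaaMMss=4 LLaaMmSS=4 LLaaMmSs=8 LLaaMmss=4 LlAAMMSS=4 LlAAMMSs=8 LlAAMMss=4 LlAAMmSS=4 LlAAMmSs=8 LlAAMmss=4 LlAaMMSS=8 LlAaMMSs=16 LlAaMMss=8 LlAaMmSS=8 LlAaMmSs=16 LlAaMmss=8 LlaaMMSS=4 LlaaMMSs=8 LlaaMMss=4 LlaaMmSS=4 LlaaMmSs=8 LlaaMmss=4
LLAaMmSs hits 16/256; gcd=16; 16÷16/256÷16 = 1/16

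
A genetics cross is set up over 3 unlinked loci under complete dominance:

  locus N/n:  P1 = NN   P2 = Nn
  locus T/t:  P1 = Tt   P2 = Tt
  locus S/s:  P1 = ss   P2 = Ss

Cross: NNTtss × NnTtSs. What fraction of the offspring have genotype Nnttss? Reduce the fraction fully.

P(Nnttss) = 1/16

NNTtss gametes: NTs×4, Nts×4
NnTtSs gametes: NTS×1, NTs×1, NtS×1, Nts×1, nTS×1, nTs×1, ntS×1, nts×1
NNTtss×NnTtSs grid (8·8=64): NNTTSs=4 NNTTss=4 NNTtSs=8 NNTtss=8 NNttSs=4 NNttss=4 NnTTSs=4 NnTTss=4 NnTtSs=8 NnTtss=8 NnttSs=4 Nnttss=4
Nnttss hits 4/64; gcd=4; 4÷4/64÷4 = 1/16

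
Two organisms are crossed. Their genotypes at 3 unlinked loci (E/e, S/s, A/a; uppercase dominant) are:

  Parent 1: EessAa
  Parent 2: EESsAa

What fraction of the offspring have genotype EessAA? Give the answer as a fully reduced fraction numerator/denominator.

P(EessAA) = 1/16

EessAa gametes: EsA×2, Esa×2, esA×2, esa×2
EESsAa gametes: ESA×2, ESa×2, EsA×2, Esa×2
EessAa×EESsAa grid (8·8=64): EESsAA=4 EESsAa=8 EESsaa=4 EEssAA=4 EEssAa=8 EEssaa=4 EeSsAA=4 EeSsAa=8 EeSsaa=4 EessAA=4 EessAa=8 Eessaa=4
EessAA hits 4/64; gcd=4; 4÷4/64÷4 = 1/16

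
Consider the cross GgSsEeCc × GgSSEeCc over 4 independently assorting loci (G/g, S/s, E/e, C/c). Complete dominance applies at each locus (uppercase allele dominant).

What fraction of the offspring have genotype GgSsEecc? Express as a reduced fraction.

P(GgSsEecc) = 1/32

GgSsEeCc gametes: GSEC×1, GSEc×1, GSeC×1, GSec×1, GsEC×1, GsEc×1, GseC×1, Gsec×1, gSEC×1, gSEc×1, gSeC×1, gSec×1, gsEC×1, gsEc×1, gseC×1, gsec×1
GgSSEeCc gametes: GSEC×2, GSEc×2, GSeC×2, GSec×2, gSEC×2, gSEc×2, gSeC×2, gSec×2
GgSsEeCc×GgSSEeCc grid (16·16=256): GGSSEECC=2 GGSSEECc=4 GGSSEEcc=2 GGSSEeCC=4 GGSSEeCc=8 GGSSEecc=4 GGSSeeCC=2 GGSSeeCc=4 GGSSeecc=2 GGSsEECC=2 GGSsEECc=4 GGSsEEcc=2 GGSsEeCC=4 GGSsEeCc=8 GGSsEecc=4 GGSseeCC=2 GGSseeCc=4 GGSseecc=2 GgSSEECC=4 GgSSEECc=8 GgSSEEcc=4 GgSSEeCC=8 GgSSEeCc=16 GgSSEecc=8 GgSSeeCC=4 GgSSeeCc=8 GgSSeecc=4 GgSsEECC=4 GgSsEECc=8 GgSsEEcc=4 GgSsEeCC=8 GgSsEeCc=16 GgSsEecc=8 GgSseeCC=4 GgSseeCc=8 GgSseecc=4 ggSSEECC=2 ggSSEECc=4 ggSSEEcc=2 ggSSEeCC=4 ggSSEeCc=8 ggSSEecc=4 ggSSeeCC=2 ggSSeeCc=4 ggSSeecc=2 ggSsEECC=2 ggSsEECc=4 ggSsEEcc=2 ggSsEeCC=4 ggSsEeCc=8 ggSsEecc=4 ggSseeCC=2 ggSseeCc=4 ggSseecc=2
GgSsEecc hits 8/256; gcd=8; 8÷8/256÷8 = 1/32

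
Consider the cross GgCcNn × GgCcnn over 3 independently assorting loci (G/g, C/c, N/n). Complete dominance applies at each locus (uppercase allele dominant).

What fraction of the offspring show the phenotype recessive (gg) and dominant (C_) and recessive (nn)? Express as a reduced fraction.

P(gg C_ nn) = 3/32

GgCcNn gametes: GCN×1, GCn×1, GcN×1, Gcn×1, gCN×1, gCn×1, gcN×1, gcn×1
GgCcnn gametes: GCn×2, Gcn×2, gCn×2, gcn×2
GgCcNn×GgCcnn grid (8·8=64): GGCCNn=2 GGCCnn=2 GGCcNn=4 GGCcnn=4 GGccNn=2 GGccnn=2 GgCCNn=4 GgCCnn=4 GgCcNn=8 GgCcnn=8 GgccNn=4 Ggccnn=4 ggCCNn=2 ggCCnn=2 ggCcNn=4 ggCcnn=4 ggccNn=2 ggccnn=2
gg C_ nn hits 6/64; gcd=2; 6÷2/64÷2 = 3/32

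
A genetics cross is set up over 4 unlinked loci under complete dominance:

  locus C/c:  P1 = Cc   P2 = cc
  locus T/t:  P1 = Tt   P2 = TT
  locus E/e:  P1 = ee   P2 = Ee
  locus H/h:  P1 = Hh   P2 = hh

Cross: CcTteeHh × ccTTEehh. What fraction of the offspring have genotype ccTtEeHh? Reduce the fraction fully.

P(ccTtEeHh) = 1/16

CcTteeHh gametes: CTeH×2, CTeh×2, CteH×2, Cteh×2, cTeH×2, cTeh×2, cteH×2, cteh×2
ccTTEehh gametes: cTEh×8, cTeh×8
CcTteeHh×ccTTEehh grid (16·16=256): CcTTEeHh=16 CcTTEehh=16 CcTTeeHh=16 CcTTeehh=16 CcTtEeHh=16 CcTtEehh=16 CcTteeHh=16 CcTteehh=16 ccTTEeHh=16 ccTTEehh=16 ccTTeeHh=16 ccTTeehh=16 ccTtEeHh=16 ccTtEehh=16 ccTteeHh=16 ccTteehh=16
ccTtEeHh hits 16/256; gcd=16; 16÷16/256÷16 = 1/16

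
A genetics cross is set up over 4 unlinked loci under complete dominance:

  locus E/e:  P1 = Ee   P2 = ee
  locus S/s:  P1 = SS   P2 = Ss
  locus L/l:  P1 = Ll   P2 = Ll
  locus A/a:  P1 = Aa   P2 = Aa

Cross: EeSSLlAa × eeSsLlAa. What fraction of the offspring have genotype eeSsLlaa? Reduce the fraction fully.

P(eeSsLlaa) = 1/32

EeSSLlAa gametes: ESLA×2, ESLa×2, ESlA×2, ESla×2, eSLA×2, eSLa×2, eSlA×2, eSla×2
eeSsLlAa gametes: eSLA×2, eSLa×2, eSlA×2, eSla×2, esLA×2, esLa×2, eslA×2, esla×2
EeSSLlAa×eeSsLlAa grid (16·16=256): EeSSLLAA=4 EeSSLLAa=8 EeSSLLaa=4 EeSSLlAA=8 EeSSLlAa=16 EeSSLlaa=8 EeSSllAA=4 EeSSllAa=8 EeSSllaa=4 EeSsLLAA=4 EeSsLLAa=8 EeSsLLaa=4 EeSsLlAA=8 EeSsLlAa=16 EeSsLlaa=8 EeSsllAA=4 EeSsllAa=8 EeSsllaa=4 eeSSLLAA=4 eeSSLLAa=8 eeSSLLaa=4 eeSSLlAA=8 eeSSLlAa=16 eeSSLlaa=8 eeSSllAA=4 eeSSllAa=8 eeSSllaa=4 eeSsLLAA=4 eeSsLLAa=8 eeSsLLaa=4 eeSsLlAA=8 eeSsLlAa=16 eeSsLlaa=8 eeSsllAA=4 eeSsllAa=8 eeSsllaa=4
eeSsLlaa hits 8/256; gcd=8; 8÷8/256÷8 = 1/32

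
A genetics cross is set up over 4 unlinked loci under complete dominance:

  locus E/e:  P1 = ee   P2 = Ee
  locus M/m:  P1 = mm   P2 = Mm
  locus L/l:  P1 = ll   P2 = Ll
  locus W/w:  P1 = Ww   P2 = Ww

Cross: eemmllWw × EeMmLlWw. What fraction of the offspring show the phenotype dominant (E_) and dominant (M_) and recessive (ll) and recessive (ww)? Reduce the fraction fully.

eemmllWw gametes: emlW×8, emlw×8
EeMmLlWw gametes: EMLW×1, EMLw×1, EMlW×1, EMlw×1, EmLW×1, EmLw×1, EmlW×1, Emlw×1, eMLW×1, eMLw×1, eMlW×1, eMlw×1, emLW×1, emLw×1, emlW×1, emlw×1
eemmllWw×EeMmLlWw grid (16·16=256): EeMmLlWW=8 EeMmLlWw=16 EeMmLlww=8 EeMmllWW=8 EeMmllWw=16 EeMmllww=8 EemmLlWW=8 EemmLlWw=16 EemmLlww=8 EemmllWW=8 EemmllWw=16 Eemmllww=8 eeMmLlWW=8 eeMmLlWw=16 eeMmLlww=8 eeMmllWW=8 eeMmllWw=16 eeMmllww=8 eemmLlWW=8 eemmLlWw=16 eemmLlww=8 eemmllWW=8 eemmllWw=16 eemmllww=8
E_ M_ ll ww hits 8/256; gcd=8; 8÷8/256÷8 = 1/32

P(E_ M_ ll ww) = 1/32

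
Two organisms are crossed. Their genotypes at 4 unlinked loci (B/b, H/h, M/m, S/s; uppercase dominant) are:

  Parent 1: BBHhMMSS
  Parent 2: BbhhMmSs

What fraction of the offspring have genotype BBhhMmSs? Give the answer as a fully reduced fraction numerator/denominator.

P(BBhhMmSs) = 1/16

BBHhMMSS gametes: BHMS×8, BhMS×8
BbhhMmSs gametes: BhMS×2, BhMs×2, BhmS×2, Bhms×2, bhMS×2, bhMs×2, bhmS×2, bhms×2
BBHhMMSS×BbhhMmSs grid (16·16=256): BBHhMMSS=16 BBHhMMSs=16 BBHhMmSS=16 BBHhMmSs=16 BBhhMMSS=16 BBhhMMSs=16 BBhhMmSS=16 BBhhMmSs=16 BbHhMMSS=16 BbHhMMSs=16 BbHhMmSS=16 BbHhMmSs=16 BbhhMMSS=16 BbhhMMSs=16 BbhhMmSS=16 BbhhMmSs=16
BBhhMmSs hits 16/256; gcd=16; 16÷16/256÷16 = 1/16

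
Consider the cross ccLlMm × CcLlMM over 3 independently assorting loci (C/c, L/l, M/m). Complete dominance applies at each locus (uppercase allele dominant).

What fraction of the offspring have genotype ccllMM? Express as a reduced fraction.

ccLlMm gametes: cLM×2, cLm×2, clM×2, clm×2
CcLlMM gametes: CLM×2, ClM×2, cLM×2, clM×2
ccLlMm×CcLlMM grid (8·8=64): CcLLMM=4 CcLLMm=4 CcLlMM=8 CcLlMm=8 CcllMM=4 CcllMm=4 ccLLMM=4 ccLLMm=4 ccLlMM=8 ccLlMm=8 ccllMM=4 ccllMm=4
ccllMM hits 4/64; gcd=4; 4÷4/64÷4 = 1/16

P(ccllMM) = 1/16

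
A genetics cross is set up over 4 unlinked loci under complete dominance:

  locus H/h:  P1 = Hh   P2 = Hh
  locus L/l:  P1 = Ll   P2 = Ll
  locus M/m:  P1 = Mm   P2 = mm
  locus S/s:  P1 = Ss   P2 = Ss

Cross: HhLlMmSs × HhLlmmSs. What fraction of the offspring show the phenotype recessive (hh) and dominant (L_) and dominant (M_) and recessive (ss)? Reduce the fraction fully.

HhLlMmSs gametes: HLMS×1, HLMs×1, HLmS×1, HLms×1, HlMS×1, HlMs×1, HlmS×1, Hlms×1, hLMS×1, hLMs×1, hLmS×1, hLms×1, hlMS×1, hlMs×1, hlmS×1, hlms×1
HhLlmmSs gametes: HLmS×2, HLms×2, HlmS×2, Hlms×2, hLmS×2, hLms×2, hlmS×2, hlms×2
HhLlMmSs×HhLlmmSs grid (16·16=256): HHLLMmSS=2 HHLLMmSs=4 HHLLMmss=2 HHLLmmSS=2 HHLLmmSs=4 HHLLmmss=2 HHLlMmSS=4 HHLlMmSs=8 HHLlMmss=4 HHLlmmSS=4 HHLlmmSs=8 HHLlmmss=4 HHllMmSS=2 HHllMmSs=4 HHllMmss=2 HHllmmSS=2 HHllmmSs=4 HHllmmss=2 HhLLMmSS=4 HhLLMmSs=8 HhLLMmss=4 HhLLmmSS=4 HhLLmmSs=8 HhLLmmss=4 HhLlMmSS=8 HhLlMmSs=16 HhLlMmss=8 HhLlmmSS=8 HhLlmmSs=16 HhLlmmss=8 HhllMmSS=4 HhllMmSs=8 HhllMmss=4 HhllmmSS=4 HhllmmSs=8 Hhllmmss=4 hhLLMmSS=2 hhLLMmSs=4 hhLLMmss=2 hhLLmmSS=2 hhLLmmSs=4 hhLLmmss=2 hhLlMmSS=4 hhLlMmSs=8 hhLlMmss=4 hhLlmmSS=4 hhLlmmSs=8 hhLlmmss=4 hhllMmSS=2 hhllMmSs=4 hhllMmss=2 hhllmmSS=2 hhllmmSs=4 hhllmmss=2
hh L_ M_ ss hits 6/256; gcd=2; 6÷2/256÷2 = 3/128

P(hh L_ M_ ss) = 3/128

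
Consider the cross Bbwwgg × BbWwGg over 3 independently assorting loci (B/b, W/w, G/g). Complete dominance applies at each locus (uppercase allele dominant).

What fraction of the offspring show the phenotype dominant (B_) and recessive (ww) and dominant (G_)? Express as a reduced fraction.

Bbwwgg gametes: Bwg×4, bwg×4
BbWwGg gametes: BWG×1, BWg×1, BwG×1, Bwg×1, bWG×1, bWg×1, bwG×1, bwg×1
Bbwwgg×BbWwGg grid (8·8=64): BBWwGg=4 BBWwgg=4 BBwwGg=4 BBwwgg=4 BbWwGg=8 BbWwgg=8 BbwwGg=8 Bbwwgg=8 bbWwGg=4 bbWwgg=4 bbwwGg=4 bbwwgg=4
B_ ww G_ hits 12/64; gcd=4; 12÷4/64÷4 = 3/16

P(B_ ww G_) = 3/16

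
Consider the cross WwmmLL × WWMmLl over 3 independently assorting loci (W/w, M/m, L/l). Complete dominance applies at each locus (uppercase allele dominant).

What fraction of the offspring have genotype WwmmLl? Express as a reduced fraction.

WwmmLL gametes: WmL×4, wmL×4
WWMmLl gametes: WML×2, WMl×2, WmL×2, Wml×2
WwmmLL×WWMmLl grid (8·8=64): WWMmLL=8 WWMmLl=8 WWmmLL=8 WWmmLl=8 WwMmLL=8 WwMmLl=8 WwmmLL=8 WwmmLl=8
WwmmLl hits 8/64; gcd=8; 8÷8/64÷8 = 1/8

P(WwmmLl) = 1/8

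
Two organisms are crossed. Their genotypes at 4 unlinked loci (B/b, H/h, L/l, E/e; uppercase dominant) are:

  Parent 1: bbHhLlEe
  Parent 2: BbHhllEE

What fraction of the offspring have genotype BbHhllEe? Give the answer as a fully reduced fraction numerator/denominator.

bbHhLlEe gametes: bHLE×2, bHLe×2, bHlE×2, bHle×2, bhLE×2, bhLe×2, bhlE×2, bhle×2
BbHhllEE gametes: BHlE×4, BhlE×4, bHlE×4, bhlE×4
bbHhLlEe×BbHhllEE grid (16·16=256): BbHHLlEE=8 BbHHLlEe=8 BbHHllEE=8 BbHHllEe=8 BbHhLlEE=16 BbHhLlEe=16 BbHhllEE=16 BbHhllEe=16 BbhhLlEE=8 BbhhLlEe=8 BbhhllEE=8 BbhhllEe=8 bbHHLlEE=8 bbHHLlEe=8 bbHHllEE=8 bbHHllEe=8 bbHhLlEE=16 bbHhLlEe=16 bbHhllEE=16 bbHhllEe=16 bbhhLlEE=8 bbhhLlEe=8 bbhhllEE=8 bbhhllEe=8
BbHhllEe hits 16/256; gcd=16; 16÷16/256÷16 = 1/16

P(BbHhllEe) = 1/16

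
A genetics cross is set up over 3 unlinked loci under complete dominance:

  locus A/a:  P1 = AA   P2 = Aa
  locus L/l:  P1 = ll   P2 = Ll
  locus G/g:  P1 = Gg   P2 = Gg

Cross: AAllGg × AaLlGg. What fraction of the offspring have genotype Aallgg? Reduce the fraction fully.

P(Aallgg) = 1/16

AAllGg gametes: AlG×4, Alg×4
AaLlGg gametes: ALG×1, ALg×1, AlG×1, Alg×1, aLG×1, aLg×1, alG×1, alg×1
AAllGg×AaLlGg grid (8·8=64): AALlGG=4 AALlGg=8 AALlgg=4 AAllGG=4 AAllGg=8 AAllgg=4 AaLlGG=4 AaLlGg=8 AaLlgg=4 AallGG=4 AallGg=8 Aallgg=4
Aallgg hits 4/64; gcd=4; 4÷4/64÷4 = 1/16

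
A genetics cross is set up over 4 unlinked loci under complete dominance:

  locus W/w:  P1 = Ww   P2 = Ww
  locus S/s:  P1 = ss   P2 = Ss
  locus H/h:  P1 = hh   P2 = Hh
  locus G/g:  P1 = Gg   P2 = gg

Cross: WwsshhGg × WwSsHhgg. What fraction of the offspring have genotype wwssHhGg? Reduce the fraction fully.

P(wwssHhGg) = 1/32

WwsshhGg gametes: WshG×4, Wshg×4, wshG×4, wshg×4
WwSsHhgg gametes: WSHg×2, WShg×2, WsHg×2, Wshg×2, wSHg×2, wShg×2, wsHg×2, wshg×2
WwsshhGg×WwSsHhgg grid (16·16=256): WWSsHhGg=8 WWSsHhgg=8 WWSshhGg=8 WWSshhgg=8 WWssHhGg=8 WWssHhgg=8 WWsshhGg=8 WWsshhgg=8 WwSsHhGg=16 WwSsHhgg=16 WwSshhGg=16 WwSshhgg=16 WwssHhGg=16 WwssHhgg=16 WwsshhGg=16 Wwsshhgg=16 wwSsHhGg=8 wwSsHhgg=8 wwSshhGg=8 wwSshhgg=8 wwssHhGg=8 wwssHhgg=8 wwsshhGg=8 wwsshhgg=8
wwssHhGg hits 8/256; gcd=8; 8÷8/256÷8 = 1/32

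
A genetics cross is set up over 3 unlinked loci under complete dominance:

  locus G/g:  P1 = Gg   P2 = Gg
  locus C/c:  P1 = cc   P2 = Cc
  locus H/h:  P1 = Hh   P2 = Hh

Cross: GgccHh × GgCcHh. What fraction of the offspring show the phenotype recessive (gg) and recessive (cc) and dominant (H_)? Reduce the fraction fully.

P(gg cc H_) = 3/32

GgccHh gametes: GcH×2, Gch×2, gcH×2, gch×2
GgCcHh gametes: GCH×1, GCh×1, GcH×1, Gch×1, gCH×1, gCh×1, gcH×1, gch×1
GgccHh×GgCcHh grid (8·8=64): GGCcHH=2 GGCcHh=4 GGCchh=2 GGccHH=2 GGccHh=4 GGcchh=2 GgCcHH=4 GgCcHh=8 GgCchh=4 GgccHH=4 GgccHh=8 Ggcchh=4 ggCcHH=2 ggCcHh=4 ggCchh=2 ggccHH=2 ggccHh=4 ggcchh=2
gg cc H_ hits 6/64; gcd=2; 6÷2/64÷2 = 3/32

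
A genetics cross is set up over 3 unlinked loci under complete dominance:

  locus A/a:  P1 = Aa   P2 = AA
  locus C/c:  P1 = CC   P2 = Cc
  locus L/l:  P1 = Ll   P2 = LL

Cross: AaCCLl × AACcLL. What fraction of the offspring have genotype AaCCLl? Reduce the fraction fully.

AaCCLl gametes: ACL×2, ACl×2, aCL×2, aCl×2
AACcLL gametes: ACL×4, AcL×4
AaCCLl×AACcLL grid (8·8=64): AACCLL=8 AACCLl=8 AACcLL=8 AACcLl=8 AaCCLL=8 AaCCLl=8 AaCcLL=8 AaCcLl=8
AaCCLl hits 8/64; gcd=8; 8÷8/64÷8 = 1/8

P(AaCCLl) = 1/8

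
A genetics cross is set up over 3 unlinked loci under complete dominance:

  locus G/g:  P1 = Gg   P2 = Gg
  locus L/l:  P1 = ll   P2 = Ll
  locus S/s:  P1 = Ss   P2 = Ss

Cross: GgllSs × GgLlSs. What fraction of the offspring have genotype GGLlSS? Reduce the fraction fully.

GgllSs gametes: GlS×2, Gls×2, glS×2, gls×2
GgLlSs gametes: GLS×1, GLs×1, GlS×1, Gls×1, gLS×1, gLs×1, glS×1, gls×1
GgllSs×GgLlSs grid (8·8=64): GGLlSS=2 GGLlSs=4 GGLlss=2 GGllSS=2 GGllSs=4 GGllss=2 GgLlSS=4 GgLlSs=8 GgLlss=4 GgllSS=4 GgllSs=8 Ggllss=4 ggLlSS=2 ggLlSs=4 ggLlss=2 ggllSS=2 ggllSs=4 ggllss=2
GGLlSS hits 2/64; gcd=2; 2÷2/64÷2 = 1/32

P(GGLlSS) = 1/32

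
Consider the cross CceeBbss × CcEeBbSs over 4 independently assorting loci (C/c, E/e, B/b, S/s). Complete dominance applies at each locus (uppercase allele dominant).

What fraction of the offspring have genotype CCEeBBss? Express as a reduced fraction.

P(CCEeBBss) = 1/64

CceeBbss gametes: CeBs×4, Cebs×4, ceBs×4, cebs×4
CcEeBbSs gametes: CEBS×1, CEBs×1, CEbS×1, CEbs×1, CeBS×1, CeBs×1, CebS×1, Cebs×1, cEBS×1, cEBs×1, cEbS×1, cEbs×1, ceBS×1, ceBs×1, cebS×1, cebs×1
CceeBbss×CcEeBbSs grid (16·16=256): CCEeBBSs=4 CCEeBBss=4 CCEeBbSs=8 CCEeBbss=8 CCEebbSs=4 CCEebbss=4 CCeeBBSs=4 CCeeBBss=4 CCeeBbSs=8 CCeeBbss=8 CCeebbSs=4 CCeebbss=4 CcEeBBSs=8 CcEeBBss=8 CcEeBbSs=16 CcEeBbss=16 CcEebbSs=8 CcEebbss=8 CceeBBSs=8 CceeBBss=8 CceeBbSs=16 CceeBbss=16 CceebbSs=8 Cceebbss=8 ccEeBBSs=4 ccEeBBss=4 ccEeBbSs=8 ccEeBbss=8 ccEebbSs=4 ccEebbss=4 cceeBBSs=4 cceeBBss=4 cceeBbSs=8 cceeBbss=8 cceebbSs=4 cceebbss=4
CCEeBBss hits 4/256; gcd=4; 4÷4/256÷4 = 1/64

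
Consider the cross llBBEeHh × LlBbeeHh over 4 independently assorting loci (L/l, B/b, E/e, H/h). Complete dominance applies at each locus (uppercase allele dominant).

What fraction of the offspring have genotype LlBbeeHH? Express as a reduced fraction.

llBBEeHh gametes: lBEH×4, lBEh×4, lBeH×4, lBeh×4
LlBbeeHh gametes: LBeH×2, LBeh×2, LbeH×2, Lbeh×2, lBeH×2, lBeh×2, lbeH×2, lbeh×2
llBBEeHh×LlBbeeHh grid (16·16=256): LlBBEeHH=8 LlBBEeHh=16 LlBBEehh=8 LlBBeeHH=8 LlBBeeHh=16 LlBBeehh=8 LlBbEeHH=8 LlBbEeHh=16 LlBbEehh=8 LlBbeeHH=8 LlBbeeHh=16 LlBbeehh=8 llBBEeHH=8 llBBEeHh=16 llBBEehh=8 llBBeeHH=8 llBBeeHh=16 llBBeehh=8 llBbEeHH=8 llBbEeHh=16 llBbEehh=8 llBbeeHH=8 llBbeeHh=16 llBbeehh=8
LlBbeeHH hits 8/256; gcd=8; 8÷8/256÷8 = 1/32

P(LlBbeeHH) = 1/32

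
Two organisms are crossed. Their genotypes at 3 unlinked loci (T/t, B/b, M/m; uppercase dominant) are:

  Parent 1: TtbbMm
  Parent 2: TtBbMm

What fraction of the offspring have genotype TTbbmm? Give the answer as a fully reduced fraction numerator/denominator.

TtbbMm gametes: TbM×2, Tbm×2, tbM×2, tbm×2
TtBbMm gametes: TBM×1, TBm×1, TbM×1, Tbm×1, tBM×1, tBm×1, tbM×1, tbm×1
TtbbMm×TtBbMm grid (8·8=64): TTBbMM=2 TTBbMm=4 TTBbmm=2 TTbbMM=2 TTbbMm=4 TTbbmm=2 TtBbMM=4 TtBbMm=8 TtBbmm=4 TtbbMM=4 TtbbMm=8 Ttbbmm=4 ttBbMM=2 ttBbMm=4 ttBbmm=2 ttbbMM=2 ttbbMm=4 ttbbmm=2
TTbbmm hits 2/64; gcd=2; 2÷2/64÷2 = 1/32

P(TTbbmm) = 1/32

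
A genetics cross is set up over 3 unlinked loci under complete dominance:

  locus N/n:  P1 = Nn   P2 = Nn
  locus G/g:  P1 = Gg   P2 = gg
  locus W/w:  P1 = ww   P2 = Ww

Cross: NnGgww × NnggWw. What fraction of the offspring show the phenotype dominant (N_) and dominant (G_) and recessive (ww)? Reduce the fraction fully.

NnGgww gametes: NGw×2, Ngw×2, nGw×2, ngw×2
NnggWw gametes: NgW×2, Ngw×2, ngW×2, ngw×2
NnGgww×NnggWw grid (8·8=64): NNGgWw=4 NNGgww=4 NNggWw=4 NNggww=4 NnGgWw=8 NnGgww=8 NnggWw=8 Nnggww=8 nnGgWw=4 nnGgww=4 nnggWw=4 nnggww=4
N_ G_ ww hits 12/64; gcd=4; 12÷4/64÷4 = 3/16

P(N_ G_ ww) = 3/16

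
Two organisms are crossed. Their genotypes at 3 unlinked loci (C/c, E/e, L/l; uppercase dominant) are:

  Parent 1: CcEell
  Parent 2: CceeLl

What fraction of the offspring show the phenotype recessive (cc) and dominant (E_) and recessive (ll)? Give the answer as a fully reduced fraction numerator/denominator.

P(cc E_ ll) = 1/16

CcEell gametes: CEl×2, Cel×2, cEl×2, cel×2
CceeLl gametes: CeL×2, Cel×2, ceL×2, cel×2
CcEell×CceeLl grid (8·8=64): CCEeLl=4 CCEell=4 CCeeLl=4 CCeell=4 CcEeLl=8 CcEell=8 CceeLl=8 Cceell=8 ccEeLl=4 ccEell=4 cceeLl=4 cceell=4
cc E_ ll hits 4/64; gcd=4; 4÷4/64÷4 = 1/16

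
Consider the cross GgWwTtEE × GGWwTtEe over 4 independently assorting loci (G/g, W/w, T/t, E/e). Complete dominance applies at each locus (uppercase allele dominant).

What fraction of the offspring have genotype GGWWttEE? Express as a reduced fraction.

GgWwTtEE gametes: GWTE×2, GWtE×2, GwTE×2, GwtE×2, gWTE×2, gWtE×2, gwTE×2, gwtE×2
GGWwTtEe gametes: GWTE×2, GWTe×2, GWtE×2, GWte×2, GwTE×2, GwTe×2, GwtE×2, Gwte×2
GgWwTtEE×GGWwTtEe grid (16·16=256): GGWWTTEE=4 GGWWTTEe=4 GGWWTtEE=8 GGWWTtEe=8 GGWWttEE=4 GGWWttEe=4 GGWwTTEE=8 GGWwTTEe=8 GGWwTtEE=16 GGWwTtEe=16 GGWwttEE=8 GGWwttEe=8 GGwwTTEE=4 GGwwTTEe=4 GGwwTtEE=8 GGwwTtEe=8 GGwwttEE=4 GGwwttEe=4 GgWWTTEE=4 GgWWTTEe=4 GgWWTtEE=8 GgWWTtEe=8 GgWWttEE=4 GgWWttEe=4 GgWwTTEE=8 GgWwTTEe=8 GgWwTtEE=16 GgWwTtEe=16 GgWwttEE=8 GgWwttEe=8 GgwwTTEE=4 GgwwTTEe=4 GgwwTtEE=8 GgwwTtEe=8 GgwwttEE=4 GgwwttEe=4
GGWWttEE hits 4/256; gcd=4; 4÷4/256÷4 = 1/64

P(GGWWttEE) = 1/64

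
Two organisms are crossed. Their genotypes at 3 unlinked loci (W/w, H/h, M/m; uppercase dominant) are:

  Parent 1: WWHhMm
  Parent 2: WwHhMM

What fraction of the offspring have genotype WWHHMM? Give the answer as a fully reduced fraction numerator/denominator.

WWHhMm gametes: WHM×2, WHm×2, WhM×2, Whm×2
WwHhMM gametes: WHM×2, WhM×2, wHM×2, whM×2
WWHhMm×WwHhMM grid (8·8=64): WWHHMM=4 WWHHMm=4 WWHhMM=8 WWHhMm=8 WWhhMM=4 WWhhMm=4 WwHHMM=4 WwHHMm=4 WwHhMM=8 WwHhMm=8 WwhhMM=4 WwhhMm=4
WWHHMM hits 4/64; gcd=4; 4÷4/64÷4 = 1/16

P(WWHHMM) = 1/16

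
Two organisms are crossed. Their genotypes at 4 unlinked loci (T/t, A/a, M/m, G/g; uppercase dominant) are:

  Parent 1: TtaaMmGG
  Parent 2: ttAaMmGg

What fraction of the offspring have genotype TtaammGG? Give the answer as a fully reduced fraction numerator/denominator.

TtaaMmGG gametes: TaMG×4, TamG×4, taMG×4, tamG×4
ttAaMmGg gametes: tAMG×2, tAMg×2, tAmG×2, tAmg×2, taMG×2, taMg×2, tamG×2, tamg×2
TtaaMmGG×ttAaMmGg grid (16·16=256): TtAaMMGG=8 TtAaMMGg=8 TtAaMmGG=16 TtAaMmGg=16 TtAammGG=8 TtAammGg=8 TtaaMMGG=8 TtaaMMGg=8 TtaaMmGG=16 TtaaMmGg=16 TtaammGG=8 TtaammGg=8 ttAaMMGG=8 ttAaMMGg=8 ttAaMmGG=16 ttAaMmGg=16 ttAammGG=8 ttAammGg=8 ttaaMMGG=8 ttaaMMGg=8 ttaaMmGG=16 ttaaMmGg=16 ttaammGG=8 ttaammGg=8
TtaammGG hits 8/256; gcd=8; 8÷8/256÷8 = 1/32

P(TtaammGG) = 1/32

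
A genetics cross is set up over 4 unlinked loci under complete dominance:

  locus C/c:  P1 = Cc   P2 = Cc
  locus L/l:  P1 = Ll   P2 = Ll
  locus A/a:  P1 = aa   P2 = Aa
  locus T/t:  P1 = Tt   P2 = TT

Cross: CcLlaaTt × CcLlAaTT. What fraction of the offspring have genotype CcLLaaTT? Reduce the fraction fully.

CcLlaaTt gametes: CLaT×2, CLat×2, ClaT×2, Clat×2, cLaT×2, cLat×2, claT×2, clat×2
CcLlAaTT gametes: CLAT×2, CLaT×2, ClAT×2, ClaT×2, cLAT×2, cLaT×2, clAT×2, claT×2
CcLlaaTt×CcLlAaTT grid (16·16=256): CCLLAaTT=4 CCLLAaTt=4 CCLLaaTT=4 CCLLaaTt=4 CCLlAaTT=8 CCLlAaTt=8 CCLlaaTT=8 CCLlaaTt=8 CCllAaTT=4 CCllAaTt=4 CCllaaTT=4 CCllaaTt=4 CcLLAaTT=8 CcLLAaTt=8 CcLLaaTT=8 CcLLaaTt=8 CcLlAaTT=16 CcLlAaTt=16 CcLlaaTT=16 CcLlaaTt=16 CcllAaTT=8 CcllAaTt=8 CcllaaTT=8 CcllaaTt=8 ccLLAaTT=4 ccLLAaTt=4 ccLLaaTT=4 ccLLaaTt=4 ccLlAaTT=8 ccLlAaTt=8 ccLlaaTT=8 ccLlaaTt=8 ccllAaTT=4 ccllAaTt=4 ccllaaTT=4 ccllaaTt=4
CcLLaaTT hits 8/256; gcd=8; 8÷8/256÷8 = 1/32

P(CcLLaaTT) = 1/32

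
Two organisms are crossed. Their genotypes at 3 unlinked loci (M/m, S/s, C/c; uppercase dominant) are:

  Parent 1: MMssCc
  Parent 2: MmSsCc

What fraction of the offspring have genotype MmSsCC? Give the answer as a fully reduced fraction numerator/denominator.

MMssCc gametes: MsC×4, Msc×4
MmSsCc gametes: MSC×1, MSc×1, MsC×1, Msc×1, mSC×1, mSc×1, msC×1, msc×1
MMssCc×MmSsCc grid (8·8=64): MMSsCC=4 MMSsCc=8 MMSscc=4 MMssCC=4 MMssCc=8 MMsscc=4 MmSsCC=4 MmSsCc=8 MmSscc=4 MmssCC=4 MmssCc=8 Mmsscc=4
MmSsCC hits 4/64; gcd=4; 4÷4/64÷4 = 1/16

P(MmSsCC) = 1/16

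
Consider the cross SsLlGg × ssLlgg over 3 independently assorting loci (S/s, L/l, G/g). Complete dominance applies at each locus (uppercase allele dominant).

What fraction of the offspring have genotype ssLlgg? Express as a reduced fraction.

P(ssLlgg) = 1/8

SsLlGg gametes: SLG×1, SLg×1, SlG×1, Slg×1, sLG×1, sLg×1, slG×1, slg×1
ssLlgg gametes: sLg×4, slg×4
SsLlGg×ssLlgg grid (8·8=64): SsLLGg=4 SsLLgg=4 SsLlGg=8 SsLlgg=8 SsllGg=4 Ssllgg=4 ssLLGg=4 ssLLgg=4 ssLlGg=8 ssLlgg=8 ssllGg=4 ssllgg=4
ssLlgg hits 8/64; gcd=8; 8÷8/64÷8 = 1/8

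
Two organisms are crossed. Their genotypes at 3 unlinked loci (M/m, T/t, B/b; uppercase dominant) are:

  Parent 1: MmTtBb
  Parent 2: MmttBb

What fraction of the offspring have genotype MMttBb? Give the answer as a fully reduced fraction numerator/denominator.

MmTtBb gametes: MTB×1, MTb×1, MtB×1, Mtb×1, mTB×1, mTb×1, mtB×1, mtb×1
MmttBb gametes: MtB×2, Mtb×2, mtB×2, mtb×2
MmTtBb×MmttBb grid (8·8=64): MMTtBB=2 MMTtBb=4 MMTtbb=2 MMttBB=2 MMttBb=4 MMttbb=2 MmTtBB=4 MmTtBb=8 MmTtbb=4 MmttBB=4 MmttBb=8 Mmttbb=4 mmTtBB=2 mmTtBb=4 mmTtbb=2 mmttBB=2 mmttBb=4 mmttbb=2
MMttBb hits 4/64; gcd=4; 4÷4/64÷4 = 1/16

P(MMttBb) = 1/16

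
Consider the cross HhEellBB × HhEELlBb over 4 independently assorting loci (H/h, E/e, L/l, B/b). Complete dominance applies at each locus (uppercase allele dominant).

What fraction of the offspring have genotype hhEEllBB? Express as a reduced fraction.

P(hhEEllBB) = 1/32

HhEellBB gametes: HElB×4, HelB×4, hElB×4, helB×4
HhEELlBb gametes: HELB×2, HELb×2, HElB×2, HElb×2, hELB×2, hELb×2, hElB×2, hElb×2
HhEellBB×HhEELlBb grid (16·16=256): HHEELlBB=8 HHEELlBb=8 HHEEllBB=8 HHEEllBb=8 HHEeLlBB=8 HHEeLlBb=8 HHEellBB=8 HHEellBb=8 HhEELlBB=16 HhEELlBb=16 HhEEllBB=16 HhEEllBb=16 HhEeLlBB=16 HhEeLlBb=16 HhEellBB=16 HhEellBb=16 hhEELlBB=8 hhEELlBb=8 hhEEllBB=8 hhEEllBb=8 hhEeLlBB=8 hhEeLlBb=8 hhEellBB=8 hhEellBb=8
hhEEllBB hits 8/256; gcd=8; 8÷8/256÷8 = 1/32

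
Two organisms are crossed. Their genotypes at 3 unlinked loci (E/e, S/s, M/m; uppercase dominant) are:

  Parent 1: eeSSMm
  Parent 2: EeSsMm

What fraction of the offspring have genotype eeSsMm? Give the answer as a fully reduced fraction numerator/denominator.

P(eeSsMm) = 1/8

eeSSMm gametes: eSM×4, eSm×4
EeSsMm gametes: ESM×1, ESm×1, EsM×1, Esm×1, eSM×1, eSm×1, esM×1, esm×1
eeSSMm×EeSsMm grid (8·8=64): EeSSMM=4 EeSSMm=8 EeSSmm=4 EeSsMM=4 EeSsMm=8 EeSsmm=4 eeSSMM=4 eeSSMm=8 eeSSmm=4 eeSsMM=4 eeSsMm=8 eeSsmm=4
eeSsMm hits 8/64; gcd=8; 8÷8/64÷8 = 1/8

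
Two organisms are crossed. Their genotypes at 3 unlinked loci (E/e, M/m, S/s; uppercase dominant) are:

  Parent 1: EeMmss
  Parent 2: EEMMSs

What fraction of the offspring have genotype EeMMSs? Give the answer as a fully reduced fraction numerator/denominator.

P(EeMMSs) = 1/8

EeMmss gametes: EMs×2, Ems×2, eMs×2, ems×2
EEMMSs gametes: EMS×4, EMs×4
EeMmss×EEMMSs grid (8·8=64): EEMMSs=8 EEMMss=8 EEMmSs=8 EEMmss=8 EeMMSs=8 EeMMss=8 EeMmSs=8 EeMmss=8
EeMMSs hits 8/64; gcd=8; 8÷8/64÷8 = 1/8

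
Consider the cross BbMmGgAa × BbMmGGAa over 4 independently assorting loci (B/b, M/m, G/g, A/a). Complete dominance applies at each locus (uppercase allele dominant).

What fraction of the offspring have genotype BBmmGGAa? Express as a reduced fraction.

BbMmGgAa gametes: BMGA×1, BMGa×1, BMgA×1, BMga×1, BmGA×1, BmGa×1, BmgA×1, Bmga×1, bMGA×1, bMGa×1, bMgA×1, bMga×1, bmGA×1, bmGa×1, bmgA×1, bmga×1
BbMmGGAa gametes: BMGA×2, BMGa×2, BmGA×2, BmGa×2, bMGA×2, bMGa×2, bmGA×2, bmGa×2
BbMmGgAa×BbMmGGAa grid (16·16=256): BBMMGGAA=2 BBMMGGAa=4 BBMMGGaa=2 BBMMGgAA=2 BBMMGgAa=4 BBMMGgaa=2 BBMmGGAA=4 BBMmGGAa=8 BBMmGGaa=4 BBMmGgAA=4 BBMmGgAa=8 BBMmGgaa=4 BBmmGGAA=2 BBmmGGAa=4 BBmmGGaa=2 BBmmGgAA=2 BBmmGgAa=4 BBmmGgaa=2 BbMMGGAA=4 BbMMGGAa=8 BbMMGGaa=4 BbMMGgAA=4 BbMMGgAa=8 BbMMGgaa=4 BbMmGGAA=8 BbMmGGAa=16 BbMmGGaa=8 BbMmGgAA=8 BbMmGgAa=16 BbMmGgaa=8 BbmmGGAA=4 BbmmGGAa=8 BbmmGGaa=4 BbmmGgAA=4 BbmmGgAa=8 BbmmGgaa=4 bbMMGGAA=2 bbMMGGAa=4 bbMMGGaa=2 bbMMGgAA=2 bbMMGgAa=4 bbMMGgaa=2 bbMmGGAA=4 bbMmGGAa=8 bbMmGGaa=4 bbMmGgAA=4 bbMmGgAa=8 bbMmGgaa=4 bbmmGGAA=2 bbmmGGAa=4 bbmmGGaa=2 bbmmGgAA=2 bbmmGgAa=4 bbmmGgaa=2
BBmmGGAa hits 4/256; gcd=4; 4÷4/256÷4 = 1/64

P(BBmmGGAa) = 1/64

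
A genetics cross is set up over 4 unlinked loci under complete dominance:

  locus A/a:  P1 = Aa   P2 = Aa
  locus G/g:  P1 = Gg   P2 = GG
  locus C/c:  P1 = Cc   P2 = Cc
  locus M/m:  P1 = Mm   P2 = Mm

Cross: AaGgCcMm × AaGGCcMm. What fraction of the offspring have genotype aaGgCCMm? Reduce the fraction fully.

AaGgCcMm gametes: AGCM×1, AGCm×1, AGcM×1, AGcm×1, AgCM×1, AgCm×1, AgcM×1, Agcm×1, aGCM×1, aGCm×1, aGcM×1, aGcm×1, agCM×1, agCm×1, agcM×1, agcm×1
AaGGCcMm gametes: AGCM×2, AGCm×2, AGcM×2, AGcm×2, aGCM×2, aGCm×2, aGcM×2, aGcm×2
AaGgCcMm×AaGGCcMm grid (16·16=256): AAGGCCMM=2 AAGGCCMm=4 AAGGCCmm=2 AAGGCcMM=4 AAGGCcMm=8 AAGGCcmm=4 AAGGccMM=2 AAGGccMm=4 AAGGccmm=2 AAGgCCMM=2 AAGgCCMm=4 AAGgCCmm=2 AAGgCcMM=4 AAGgCcMm=8 AAGgCcmm=4 AAGgccMM=2 AAGgccMm=4 AAGgccmm=2 AaGGCCMM=4 AaGGCCMm=8 AaGGCCmm=4 AaGGCcMM=8 AaGGCcMm=16 AaGGCcmm=8 AaGGccMM=4 AaGGccMm=8 AaGGccmm=4 AaGgCCMM=4 AaGgCCMm=8 AaGgCCmm=4 AaGgCcMM=8 AaGgCcMm=16 AaGgCcmm=8 AaGgccMM=4 AaGgccMm=8 AaGgccmm=4 aaGGCCMM=2 aaGGCCMm=4 aaGGCCmm=2 aaGGCcMM=4 aaGGCcMm=8 aaGGCcmm=4 aaGGccMM=2 aaGGccMm=4 aaGGccmm=2 aaGgCCMM=2 aaGgCCMm=4 aaGgCCmm=2 aaGgCcMM=4 aaGgCcMm=8 aaGgCcmm=4 aaGgccMM=2 aaGgccMm=4 aaGgccmm=2
aaGgCCMm hits 4/256; gcd=4; 4÷4/256÷4 = 1/64

P(aaGgCCMm) = 1/64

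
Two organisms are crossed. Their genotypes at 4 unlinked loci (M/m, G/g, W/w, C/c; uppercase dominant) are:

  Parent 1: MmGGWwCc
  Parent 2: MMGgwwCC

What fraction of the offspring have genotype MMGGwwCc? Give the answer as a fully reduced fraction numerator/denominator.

P(MMGGwwCc) = 1/16

MmGGWwCc gametes: MGWC×2, MGWc×2, MGwC×2, MGwc×2, mGWC×2, mGWc×2, mGwC×2, mGwc×2
MMGgwwCC gametes: MGwC×8, MgwC×8
MmGGWwCc×MMGgwwCC grid (16·16=256): MMGGWwCC=16 MMGGWwCc=16 MMGGwwCC=16 MMGGwwCc=16 MMGgWwCC=16 MMGgWwCc=16 MMGgwwCC=16 MMGgwwCc=16 MmGGWwCC=16 MmGGWwCc=16 MmGGwwCC=16 MmGGwwCc=16 MmGgWwCC=16 MmGgWwCc=16 MmGgwwCC=16 MmGgwwCc=16
MMGGwwCc hits 16/256; gcd=16; 16÷16/256÷16 = 1/16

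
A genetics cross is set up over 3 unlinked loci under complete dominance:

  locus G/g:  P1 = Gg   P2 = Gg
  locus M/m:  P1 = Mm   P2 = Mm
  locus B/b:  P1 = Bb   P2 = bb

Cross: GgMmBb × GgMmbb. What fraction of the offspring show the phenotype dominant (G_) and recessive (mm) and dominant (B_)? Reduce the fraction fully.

GgMmBb gametes: GMB×1, GMb×1, GmB×1, Gmb×1, gMB×1, gMb×1, gmB×1, gmb×1
GgMmbb gametes: GMb×2, Gmb×2, gMb×2, gmb×2
GgMmBb×GgMmbb grid (8·8=64): GGMMBb=2 GGMMbb=2 GGMmBb=4 GGMmbb=4 GGmmBb=2 GGmmbb=2 GgMMBb=4 GgMMbb=4 GgMmBb=8 GgMmbb=8 GgmmBb=4 Ggmmbb=4 ggMMBb=2 ggMMbb=2 ggMmBb=4 ggMmbb=4 ggmmBb=2 ggmmbb=2
G_ mm B_ hits 6/64; gcd=2; 6÷2/64÷2 = 3/32

P(G_ mm B_) = 3/32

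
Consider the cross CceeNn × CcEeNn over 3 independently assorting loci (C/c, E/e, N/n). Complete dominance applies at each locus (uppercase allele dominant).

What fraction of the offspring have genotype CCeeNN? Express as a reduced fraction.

P(CCeeNN) = 1/32

CceeNn gametes: CeN×2, Cen×2, ceN×2, cen×2
CcEeNn gametes: CEN×1, CEn×1, CeN×1, Cen×1, cEN×1, cEn×1, ceN×1, cen×1
CceeNn×CcEeNn grid (8·8=64): CCEeNN=2 CCEeNn=4 CCEenn=2 CCeeNN=2 CCeeNn=4 CCeenn=2 CcEeNN=4 CcEeNn=8 CcEenn=4 CceeNN=4 CceeNn=8 Cceenn=4 ccEeNN=2 ccEeNn=4 ccEenn=2 cceeNN=2 cceeNn=4 cceenn=2
CCeeNN hits 2/64; gcd=2; 2÷2/64÷2 = 1/32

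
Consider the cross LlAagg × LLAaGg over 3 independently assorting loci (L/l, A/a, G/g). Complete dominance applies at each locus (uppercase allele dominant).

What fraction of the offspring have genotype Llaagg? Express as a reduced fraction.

LlAagg gametes: LAg×2, Lag×2, lAg×2, lag×2
LLAaGg gametes: LAG×2, LAg×2, LaG×2, Lag×2
LlAagg×LLAaGg grid (8·8=64): LLAAGg=4 LLAAgg=4 LLAaGg=8 LLAagg=8 LLaaGg=4 LLaagg=4 LlAAGg=4 LlAAgg=4 LlAaGg=8 LlAagg=8 LlaaGg=4 Llaagg=4
Llaagg hits 4/64; gcd=4; 4÷4/64÷4 = 1/16

P(Llaagg) = 1/16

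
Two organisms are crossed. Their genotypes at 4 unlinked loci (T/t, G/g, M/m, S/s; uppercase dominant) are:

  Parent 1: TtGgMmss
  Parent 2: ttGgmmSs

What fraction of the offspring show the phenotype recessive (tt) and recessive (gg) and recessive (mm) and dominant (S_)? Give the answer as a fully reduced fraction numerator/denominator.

P(tt gg mm S_) = 1/32

TtGgMmss gametes: TGMs×2, TGms×2, TgMs×2, Tgms×2, tGMs×2, tGms×2, tgMs×2, tgms×2
ttGgmmSs gametes: tGmS×4, tGms×4, tgmS×4, tgms×4
TtGgMmss×ttGgmmSs grid (16·16=256): TtGGMmSs=8 TtGGMmss=8 TtGGmmSs=8 TtGGmmss=8 TtGgMmSs=16 TtGgMmss=16 TtGgmmSs=16 TtGgmmss=16 TtggMmSs=8 TtggMmss=8 TtggmmSs=8 Ttggmmss=8 ttGGMmSs=8 ttGGMmss=8 ttGGmmSs=8 ttGGmmss=8 ttGgMmSs=16 ttGgMmss=16 ttGgmmSs=16 ttGgmmss=16 ttggMmSs=8 ttggMmss=8 ttggmmSs=8 ttggmmss=8
tt gg mm S_ hits 8/256; gcd=8; 8÷8/256÷8 = 1/32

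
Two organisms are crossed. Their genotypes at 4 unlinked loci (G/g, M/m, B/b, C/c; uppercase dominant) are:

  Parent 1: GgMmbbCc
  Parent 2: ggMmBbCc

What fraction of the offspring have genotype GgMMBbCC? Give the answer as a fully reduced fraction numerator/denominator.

P(GgMMBbCC) = 1/64

GgMmbbCc gametes: GMbC×2, GMbc×2, GmbC×2, Gmbc×2, gMbC×2, gMbc×2, gmbC×2, gmbc×2
ggMmBbCc gametes: gMBC×2, gMBc×2, gMbC×2, gMbc×2, gmBC×2, gmBc×2, gmbC×2, gmbc×2
GgMmbbCc×ggMmBbCc grid (16·16=256): GgMMBbCC=4 GgMMBbCc=8 GgMMBbcc=4 GgMMbbCC=4 GgMMbbCc=8 GgMMbbcc=4 GgMmBbCC=8 GgMmBbCc=16 GgMmBbcc=8 GgMmbbCC=8 GgMmbbCc=16 GgMmbbcc=8 GgmmBbCC=4 GgmmBbCc=8 GgmmBbcc=4 GgmmbbCC=4 GgmmbbCc=8 Ggmmbbcc=4 ggMMBbCC=4 ggMMBbCc=8 ggMMBbcc=4 ggMMbbCC=4 ggMMbbCc=8 ggMMbbcc=4 ggMmBbCC=8 ggMmBbCc=16 ggMmBbcc=8 ggMmbbCC=8 ggMmbbCc=16 ggMmbbcc=8 ggmmBbCC=4 ggmmBbCc=8 ggmmBbcc=4 ggmmbbCC=4 ggmmbbCc=8 ggmmbbcc=4
GgMMBbCC hits 4/256; gcd=4; 4÷4/256÷4 = 1/64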